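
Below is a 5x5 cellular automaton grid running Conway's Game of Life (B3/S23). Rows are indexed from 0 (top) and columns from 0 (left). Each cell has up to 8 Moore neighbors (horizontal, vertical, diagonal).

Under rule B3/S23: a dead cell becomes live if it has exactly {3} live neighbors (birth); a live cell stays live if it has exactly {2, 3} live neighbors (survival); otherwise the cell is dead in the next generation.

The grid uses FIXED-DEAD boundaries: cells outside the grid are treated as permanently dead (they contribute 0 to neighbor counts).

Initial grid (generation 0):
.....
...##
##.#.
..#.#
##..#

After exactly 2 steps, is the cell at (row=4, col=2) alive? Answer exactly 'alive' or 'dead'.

Simulating step by step:
Generation 0 (given above): 10 live cells
Generation 1: 8 live cells
.....
..###
.#...
..#.#
.#.#.
Generation 2: 10 live cells
...#.
..##.
.#..#
.###.
..##.

Cell (4,2) at generation 2: 1 -> alive

Answer: alive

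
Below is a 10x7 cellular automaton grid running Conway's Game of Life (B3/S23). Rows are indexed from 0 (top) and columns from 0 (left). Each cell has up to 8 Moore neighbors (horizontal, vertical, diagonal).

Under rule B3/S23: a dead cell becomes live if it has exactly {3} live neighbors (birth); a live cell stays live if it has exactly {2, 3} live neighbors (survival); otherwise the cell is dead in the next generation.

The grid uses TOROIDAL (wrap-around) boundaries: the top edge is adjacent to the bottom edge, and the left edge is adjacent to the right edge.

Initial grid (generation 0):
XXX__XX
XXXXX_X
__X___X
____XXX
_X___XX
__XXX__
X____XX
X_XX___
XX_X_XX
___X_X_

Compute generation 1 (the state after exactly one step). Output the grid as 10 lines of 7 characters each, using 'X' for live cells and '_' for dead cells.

Answer: _______
____X__
__X____
____X__
X_X___X
_XXXX__
X____XX
__XX___
XX_X_X_
___X___

Derivation:
Simulating step by step:
Generation 0 (given above): 35 live cells
Generation 1: 20 live cells
(generation 1 grid is the final answer)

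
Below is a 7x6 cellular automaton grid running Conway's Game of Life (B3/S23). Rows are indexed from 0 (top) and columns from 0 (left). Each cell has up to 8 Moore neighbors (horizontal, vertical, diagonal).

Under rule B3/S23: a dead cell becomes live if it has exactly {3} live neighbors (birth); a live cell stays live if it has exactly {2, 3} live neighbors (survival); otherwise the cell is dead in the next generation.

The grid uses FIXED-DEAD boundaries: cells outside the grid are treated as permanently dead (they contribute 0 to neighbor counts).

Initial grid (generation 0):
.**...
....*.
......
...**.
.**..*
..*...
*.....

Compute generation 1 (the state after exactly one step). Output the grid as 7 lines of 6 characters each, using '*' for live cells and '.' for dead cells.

Simulating step by step:
Generation 0 (given above): 10 live cells
Generation 1: 9 live cells
(generation 1 grid is the final answer)

Answer: ......
......
...**.
..***.
.**.*.
..*...
......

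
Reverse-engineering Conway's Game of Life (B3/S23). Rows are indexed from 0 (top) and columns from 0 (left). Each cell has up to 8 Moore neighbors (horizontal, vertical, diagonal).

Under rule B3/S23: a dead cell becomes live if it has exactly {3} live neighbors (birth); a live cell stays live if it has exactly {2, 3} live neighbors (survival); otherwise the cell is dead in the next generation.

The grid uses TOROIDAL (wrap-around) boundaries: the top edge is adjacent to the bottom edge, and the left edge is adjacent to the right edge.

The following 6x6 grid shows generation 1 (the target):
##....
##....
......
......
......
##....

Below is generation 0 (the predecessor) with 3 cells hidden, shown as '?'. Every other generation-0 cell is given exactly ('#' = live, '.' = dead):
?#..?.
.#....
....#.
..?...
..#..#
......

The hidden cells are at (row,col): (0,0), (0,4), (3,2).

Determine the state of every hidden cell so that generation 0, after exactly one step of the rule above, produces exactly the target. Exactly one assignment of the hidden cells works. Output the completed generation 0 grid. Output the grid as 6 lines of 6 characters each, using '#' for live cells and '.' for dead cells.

Answer: ##....
.#....
....#.
......
..#..#
......

Derivation:
Hidden generation-0 cells (in order): (0,0), (0,4), (3,2).
A hidden cell only influences target cells in its own 3x3 neighborhood. Try each of the 2^3 = 8 assignments, step the completed generation 0 forward once under B3/S23, and compare with the target:
  (0,0)=. (0,4)=. (3,2)=. -> step gives (0,0)='.' but target has '#' -> reject
  (0,0)=. (0,4)=. (3,2)=# -> step gives (0,0)='.' but target has '#' -> reject
  (0,0)=. (0,4)=# (3,2)=. -> step gives (0,0)='.' but target has '#' -> reject
  (0,0)=. (0,4)=# (3,2)=# -> step gives (0,0)='.' but target has '#' -> reject
  (0,0)=# (0,4)=. (3,2)=. -> step reproduces the target at every cell -> ACCEPT
  (0,0)=# (0,4)=. (3,2)=# -> step gives (3,3)='#' but target has '.' -> reject
  (0,0)=# (0,4)=# (3,2)=. -> step gives (1,5)='#' but target has '.' -> reject
  (0,0)=# (0,4)=# (3,2)=# -> step gives (1,5)='#' but target has '.' -> reject
Unique solution: (0,0)=live, (0,4)=dead, (3,2)=dead.
Check: live-neighbor counts of every cell in the completed generation 0:
222001
322112
111101
111222
110110
332112
Applying B3/S23 to generation 0 with these counts gives:
##....
##....
......
......
......
##....
which matches the target exactly.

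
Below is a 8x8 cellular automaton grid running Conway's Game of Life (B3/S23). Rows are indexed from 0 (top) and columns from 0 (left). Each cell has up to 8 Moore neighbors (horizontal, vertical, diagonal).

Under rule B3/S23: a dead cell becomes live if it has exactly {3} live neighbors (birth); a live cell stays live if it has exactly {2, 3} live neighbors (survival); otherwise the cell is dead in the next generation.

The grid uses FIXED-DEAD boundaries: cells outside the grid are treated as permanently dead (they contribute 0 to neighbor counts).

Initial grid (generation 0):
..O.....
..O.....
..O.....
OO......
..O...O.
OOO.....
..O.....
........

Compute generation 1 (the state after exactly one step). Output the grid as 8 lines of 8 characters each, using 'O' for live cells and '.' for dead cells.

Simulating step by step:
Generation 0 (given above): 11 live cells
Generation 1: 10 live cells
(generation 1 grid is the final answer)

Answer: ........
.OOO....
..O.....
.OO.....
..O.....
..OO....
..O.....
........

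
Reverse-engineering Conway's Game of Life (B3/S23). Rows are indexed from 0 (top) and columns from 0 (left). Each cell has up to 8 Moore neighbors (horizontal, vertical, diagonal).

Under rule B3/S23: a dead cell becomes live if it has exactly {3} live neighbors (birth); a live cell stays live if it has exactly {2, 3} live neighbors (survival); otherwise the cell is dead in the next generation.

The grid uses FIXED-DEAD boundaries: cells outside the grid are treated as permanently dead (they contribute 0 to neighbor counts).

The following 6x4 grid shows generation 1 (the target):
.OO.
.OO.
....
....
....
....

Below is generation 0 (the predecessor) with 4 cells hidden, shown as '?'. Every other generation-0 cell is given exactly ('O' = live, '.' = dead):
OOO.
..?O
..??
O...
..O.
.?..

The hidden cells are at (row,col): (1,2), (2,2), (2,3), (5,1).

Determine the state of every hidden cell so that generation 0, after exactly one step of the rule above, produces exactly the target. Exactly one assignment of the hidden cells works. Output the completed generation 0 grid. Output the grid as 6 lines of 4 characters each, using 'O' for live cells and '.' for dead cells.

Hidden generation-0 cells (in order): (1,2), (2,2), (2,3), (5,1).
A hidden cell only influences target cells in its own 3x3 neighborhood. Try each of the 2^4 = 16 assignments, step the completed generation 0 forward once under B3/S23, and compare with the target:
  (1,2)=. (2,2)=. (2,3)=. (5,1)=. -> step reproduces the target at every cell -> ACCEPT
  (1,2)=. (2,2)=. (2,3)=. (5,1)=O -> step gives (4,1)='O' but target has '.' -> reject
  (1,2)=. (2,2)=. (2,3)=O (5,1)=. -> step gives (1,2)='.' but target has 'O' -> reject
  (1,2)=. (2,2)=. (2,3)=O (5,1)=O -> step gives (1,2)='.' but target has 'O' -> reject
  (1,2)=. (2,2)=O (2,3)=. (5,1)=. -> step gives (1,1)='.' but target has 'O' -> reject
  (1,2)=. (2,2)=O (2,3)=. (5,1)=O -> step gives (1,1)='.' but target has 'O' -> reject
  (1,2)=. (2,2)=O (2,3)=O (5,1)=. -> step gives (1,1)='.' but target has 'O' -> reject
  (1,2)=. (2,2)=O (2,3)=O (5,1)=O -> step gives (1,1)='.' but target has 'O' -> reject
  (1,2)=O (2,2)=. (2,3)=. (5,1)=. -> step gives (0,3)='O' but target has '.' -> reject
  (1,2)=O (2,2)=. (2,3)=. (5,1)=O -> step gives (0,3)='O' but target has '.' -> reject
  (1,2)=O (2,2)=. (2,3)=O (5,1)=. -> step gives (0,3)='O' but target has '.' -> reject
  (1,2)=O (2,2)=. (2,3)=O (5,1)=O -> step gives (0,3)='O' but target has '.' -> reject
  (1,2)=O (2,2)=O (2,3)=. (5,1)=. -> step gives (0,3)='O' but target has '.' -> reject
  (1,2)=O (2,2)=O (2,3)=. (5,1)=O -> step gives (0,3)='O' but target has '.' -> reject
  (1,2)=O (2,2)=O (2,3)=O (5,1)=. -> step gives (0,3)='O' but target has '.' -> reject
  (1,2)=O (2,2)=O (2,3)=O (5,1)=O -> step gives (0,3)='O' but target has '.' -> reject
Unique solution: (1,2)=dead, (2,2)=dead, (2,3)=dead, (5,1)=dead.
Check: live-neighbor counts of every cell in the completed generation 0:
1222
2331
1111
0211
1201
0111
Applying B3/S23 to generation 0 with these counts gives:
.OO.
.OO.
....
....
....
....
which matches the target exactly.

Answer: OOO.
...O
....
O...
..O.
....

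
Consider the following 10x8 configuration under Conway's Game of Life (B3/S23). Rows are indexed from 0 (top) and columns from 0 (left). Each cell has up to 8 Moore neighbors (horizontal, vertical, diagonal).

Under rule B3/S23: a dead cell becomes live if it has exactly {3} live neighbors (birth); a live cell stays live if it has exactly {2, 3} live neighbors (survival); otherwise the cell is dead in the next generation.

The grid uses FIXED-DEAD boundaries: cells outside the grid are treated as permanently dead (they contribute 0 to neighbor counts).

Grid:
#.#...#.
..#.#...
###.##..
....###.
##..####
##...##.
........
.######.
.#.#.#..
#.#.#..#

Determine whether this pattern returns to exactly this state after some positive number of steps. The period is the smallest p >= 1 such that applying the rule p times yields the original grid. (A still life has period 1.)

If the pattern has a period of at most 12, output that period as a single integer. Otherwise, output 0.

Answer: 0

Derivation:
Simulating and comparing each generation to the original:
Gen 0 (original, given above): 36 live cells
Gen 1: 28 live cells, differs from original
Gen 2: 27 live cells, differs from original
Gen 3: 28 live cells, differs from original
Gen 4: 19 live cells, differs from original
Gen 5: 15 live cells, differs from original
Gen 6: 18 live cells, differs from original
Gen 7: 14 live cells, differs from original
Gen 8: 22 live cells, differs from original
Gen 9: 8 live cells, differs from original
Gen 10: 4 live cells, differs from original
Gen 11: 4 live cells, differs from original
Gen 12: 4 live cells, differs from original
No period found within 12 steps.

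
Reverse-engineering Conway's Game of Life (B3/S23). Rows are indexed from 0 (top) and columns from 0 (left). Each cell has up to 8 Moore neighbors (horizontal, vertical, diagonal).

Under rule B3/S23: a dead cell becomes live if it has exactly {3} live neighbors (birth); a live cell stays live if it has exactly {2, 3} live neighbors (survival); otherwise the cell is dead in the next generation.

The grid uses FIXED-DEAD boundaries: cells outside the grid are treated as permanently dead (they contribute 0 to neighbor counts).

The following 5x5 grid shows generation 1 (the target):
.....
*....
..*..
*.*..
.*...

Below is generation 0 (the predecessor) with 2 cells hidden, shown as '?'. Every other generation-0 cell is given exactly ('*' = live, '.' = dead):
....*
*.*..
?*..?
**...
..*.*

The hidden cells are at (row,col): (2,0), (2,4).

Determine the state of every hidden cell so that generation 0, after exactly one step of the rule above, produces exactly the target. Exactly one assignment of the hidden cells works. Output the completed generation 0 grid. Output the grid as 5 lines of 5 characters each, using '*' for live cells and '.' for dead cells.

Answer: ....*
*.*..
**...
**...
..*.*

Derivation:
Hidden generation-0 cells (in order): (2,0), (2,4).
A hidden cell only influences target cells in its own 3x3 neighborhood. Try each of the 2^2 = 4 assignments, step the completed generation 0 forward once under B3/S23, and compare with the target:
  (2,0)=. (2,4)=. -> step gives (1,0)='.' but target has '*' -> reject
  (2,0)=. (2,4)=* -> step gives (1,0)='.' but target has '*' -> reject
  (2,0)=* (2,4)=. -> step reproduces the target at every cell -> ACCEPT
  (2,0)=* (2,4)=* -> step gives (1,3)='*' but target has '.' -> reject
Unique solution: (2,0)=live, (2,4)=dead.
Check: live-neighbor counts of every cell in the completed generation 0:
12120
24121
45310
34321
23120
Applying B3/S23 to generation 0 with these counts gives:
.....
*....
..*..
*.*..
.*...
which matches the target exactly.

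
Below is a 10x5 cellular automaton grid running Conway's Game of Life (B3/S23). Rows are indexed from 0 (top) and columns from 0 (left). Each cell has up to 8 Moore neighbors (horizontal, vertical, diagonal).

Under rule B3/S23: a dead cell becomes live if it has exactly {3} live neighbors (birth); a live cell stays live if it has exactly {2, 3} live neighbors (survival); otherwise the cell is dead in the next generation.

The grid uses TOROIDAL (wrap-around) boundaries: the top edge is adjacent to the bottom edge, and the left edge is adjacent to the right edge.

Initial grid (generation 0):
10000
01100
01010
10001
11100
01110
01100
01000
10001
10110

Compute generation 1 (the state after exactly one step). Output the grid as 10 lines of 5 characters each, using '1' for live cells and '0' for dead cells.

Answer: 10011
11100
01011
00011
00000
00010
10010
01100
10111
10010

Derivation:
Simulating step by step:
Generation 0 (given above): 21 live cells
Generation 1: 22 live cells
(generation 1 grid is the final answer)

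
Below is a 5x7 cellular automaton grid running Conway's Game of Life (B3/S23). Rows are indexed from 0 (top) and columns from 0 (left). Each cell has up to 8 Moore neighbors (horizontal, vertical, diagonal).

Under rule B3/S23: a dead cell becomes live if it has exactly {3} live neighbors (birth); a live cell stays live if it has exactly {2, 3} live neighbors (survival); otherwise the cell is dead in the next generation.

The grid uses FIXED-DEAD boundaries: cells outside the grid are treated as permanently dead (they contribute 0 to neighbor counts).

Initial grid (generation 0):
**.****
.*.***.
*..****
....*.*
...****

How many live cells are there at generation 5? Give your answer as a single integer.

Simulating step by step:
Generation 0 (given above): 21 live cells
Generation 1: 10 live cells
**.*..*
.*.....
..*...*
.......
...**.*
Generation 2: 7 live cells
***....
**.....
.......
...*.*.
.......
Generation 3: 4 live cells
*.*....
*.*....
.......
.......
.......
Generation 4: 0 live cells
.......
.......
.......
.......
.......
Generation 5: 0 live cells
.......
.......
.......
.......
.......
Population at generation 5: 0

Answer: 0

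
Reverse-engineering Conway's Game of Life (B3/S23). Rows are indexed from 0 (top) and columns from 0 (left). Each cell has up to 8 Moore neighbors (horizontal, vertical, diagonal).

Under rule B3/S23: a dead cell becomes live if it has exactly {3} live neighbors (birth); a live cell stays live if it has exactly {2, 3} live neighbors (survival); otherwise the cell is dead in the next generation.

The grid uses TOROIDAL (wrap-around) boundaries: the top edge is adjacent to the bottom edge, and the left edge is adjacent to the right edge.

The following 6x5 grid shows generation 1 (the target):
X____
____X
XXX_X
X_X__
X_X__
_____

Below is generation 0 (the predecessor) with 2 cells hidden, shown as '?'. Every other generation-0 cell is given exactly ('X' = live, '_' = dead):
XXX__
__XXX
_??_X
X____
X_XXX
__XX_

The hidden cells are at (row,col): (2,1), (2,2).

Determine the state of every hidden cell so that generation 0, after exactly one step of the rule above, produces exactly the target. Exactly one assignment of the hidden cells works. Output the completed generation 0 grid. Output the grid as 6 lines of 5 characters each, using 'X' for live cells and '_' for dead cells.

Answer: XXX__
__XXX
__X_X
X____
X_XXX
__XX_

Derivation:
Hidden generation-0 cells (in order): (2,1), (2,2).
A hidden cell only influences target cells in its own 3x3 neighborhood. Try each of the 2^2 = 4 assignments, step the completed generation 0 forward once under B3/S23, and compare with the target:
  (2,1)=_ (2,2)=_ -> step gives (1,2)='X' but target has '_' -> reject
  (2,1)=_ (2,2)=X -> step reproduces the target at every cell -> ACCEPT
  (2,1)=X (2,2)=_ -> step gives (2,0)='_' but target has 'X' -> reject
  (2,1)=X (2,2)=X -> step gives (2,0)='_' but target has 'X' -> reject
Unique solution: (2,1)=dead, (2,2)=live.
Check: live-neighbor counts of every cell in the completed generation 0:
24564
45453
33253
34355
24344
46555
Applying B3/S23 to generation 0 with these counts gives:
X____
____X
XXX_X
X_X__
X_X__
_____
which matches the target exactly.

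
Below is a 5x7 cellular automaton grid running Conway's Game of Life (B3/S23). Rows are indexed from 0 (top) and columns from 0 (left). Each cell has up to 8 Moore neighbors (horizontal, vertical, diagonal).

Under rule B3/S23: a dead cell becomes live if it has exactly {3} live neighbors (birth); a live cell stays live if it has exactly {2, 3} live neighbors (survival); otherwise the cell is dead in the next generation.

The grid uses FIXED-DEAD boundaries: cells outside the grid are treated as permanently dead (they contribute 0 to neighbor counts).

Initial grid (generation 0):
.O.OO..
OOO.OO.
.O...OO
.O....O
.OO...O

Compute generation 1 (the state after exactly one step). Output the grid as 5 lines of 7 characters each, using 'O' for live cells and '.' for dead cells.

Answer: OO.OOO.
O.....O
....O.O
OO....O
.OO....

Derivation:
Simulating step by step:
Generation 0 (given above): 16 live cells
Generation 1: 14 live cells
(generation 1 grid is the final answer)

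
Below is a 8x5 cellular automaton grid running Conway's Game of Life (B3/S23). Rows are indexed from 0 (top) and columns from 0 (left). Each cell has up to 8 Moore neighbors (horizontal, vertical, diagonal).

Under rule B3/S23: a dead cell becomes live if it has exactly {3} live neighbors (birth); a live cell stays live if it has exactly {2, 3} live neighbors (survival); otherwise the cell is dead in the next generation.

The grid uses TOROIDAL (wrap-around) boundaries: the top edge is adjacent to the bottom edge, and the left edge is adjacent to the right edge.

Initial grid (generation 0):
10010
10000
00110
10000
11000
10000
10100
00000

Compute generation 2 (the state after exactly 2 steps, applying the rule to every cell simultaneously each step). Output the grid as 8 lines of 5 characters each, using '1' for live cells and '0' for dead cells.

Simulating step by step:
Generation 0 (given above): 11 live cells
Generation 1: 17 live cells
00001
01110
01001
10101
11001
10001
01000
01001
Generation 2: 11 live cells
(generation 2 grid is the final answer)

Answer: 01001
01111
00001
00100
00000
00001
01001
00000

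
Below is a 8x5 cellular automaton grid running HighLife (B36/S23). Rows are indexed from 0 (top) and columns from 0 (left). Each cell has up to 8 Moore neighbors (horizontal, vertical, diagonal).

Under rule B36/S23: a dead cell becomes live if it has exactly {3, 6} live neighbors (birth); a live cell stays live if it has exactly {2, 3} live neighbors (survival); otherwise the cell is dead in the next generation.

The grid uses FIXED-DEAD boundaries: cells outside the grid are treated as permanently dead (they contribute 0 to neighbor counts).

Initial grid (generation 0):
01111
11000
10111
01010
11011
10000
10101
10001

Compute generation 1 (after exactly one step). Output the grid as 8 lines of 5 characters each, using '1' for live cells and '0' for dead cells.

Answer: 11110
10110
10011
00100
11011
10101
10010
01010

Derivation:
Simulating step by step:
Generation 0 (given above): 22 live cells
Generation 1: 22 live cells
(generation 1 grid is the final answer)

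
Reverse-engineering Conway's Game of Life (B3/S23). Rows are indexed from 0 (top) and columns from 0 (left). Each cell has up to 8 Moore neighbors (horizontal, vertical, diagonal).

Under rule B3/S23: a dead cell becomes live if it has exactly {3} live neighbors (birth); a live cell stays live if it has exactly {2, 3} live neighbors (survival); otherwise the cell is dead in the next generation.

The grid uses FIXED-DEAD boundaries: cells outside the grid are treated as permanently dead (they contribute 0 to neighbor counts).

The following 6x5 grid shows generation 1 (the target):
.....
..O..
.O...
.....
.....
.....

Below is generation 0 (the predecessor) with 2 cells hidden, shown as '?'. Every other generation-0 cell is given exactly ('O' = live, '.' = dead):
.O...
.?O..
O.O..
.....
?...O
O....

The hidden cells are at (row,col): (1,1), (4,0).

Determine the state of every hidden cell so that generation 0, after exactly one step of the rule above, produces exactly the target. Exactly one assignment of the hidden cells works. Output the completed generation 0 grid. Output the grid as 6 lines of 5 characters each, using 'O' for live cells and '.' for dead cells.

Hidden generation-0 cells (in order): (1,1), (4,0).
A hidden cell only influences target cells in its own 3x3 neighborhood. Try each of the 2^2 = 4 assignments, step the completed generation 0 forward once under B3/S23, and compare with the target:
  (1,1)=. (4,0)=. -> step reproduces the target at every cell -> ACCEPT
  (1,1)=. (4,0)=O -> step gives (3,1)='O' but target has '.' -> reject
  (1,1)=O (4,0)=. -> step gives (0,1)='O' but target has '.' -> reject
  (1,1)=O (4,0)=O -> step gives (0,1)='O' but target has '.' -> reject
Unique solution: (1,1)=dead, (4,0)=dead.
Check: live-neighbor counts of every cell in the completed generation 0:
11210
24220
03120
12121
11010
01011
Applying B3/S23 to generation 0 with these counts gives:
.....
..O..
.O...
.....
.....
.....
which matches the target exactly.

Answer: .O...
..O..
O.O..
.....
....O
O....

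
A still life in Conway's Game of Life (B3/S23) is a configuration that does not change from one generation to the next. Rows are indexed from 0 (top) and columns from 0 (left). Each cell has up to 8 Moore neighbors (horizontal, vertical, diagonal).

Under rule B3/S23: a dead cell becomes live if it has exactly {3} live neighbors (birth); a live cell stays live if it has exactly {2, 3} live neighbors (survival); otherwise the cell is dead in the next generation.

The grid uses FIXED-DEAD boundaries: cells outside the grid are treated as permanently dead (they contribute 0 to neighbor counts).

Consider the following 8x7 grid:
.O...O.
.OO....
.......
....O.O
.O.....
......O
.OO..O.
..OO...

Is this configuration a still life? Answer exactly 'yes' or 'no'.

Compute generation 1 and compare to generation 0 (given above):
Generation 1:
.OO....
.OO....
.......
.......
.....O.
.OO....
.OOO...
.OOO...
Cell (0,2) differs: gen0=0 vs gen1=1 -> NOT a still life.

Answer: no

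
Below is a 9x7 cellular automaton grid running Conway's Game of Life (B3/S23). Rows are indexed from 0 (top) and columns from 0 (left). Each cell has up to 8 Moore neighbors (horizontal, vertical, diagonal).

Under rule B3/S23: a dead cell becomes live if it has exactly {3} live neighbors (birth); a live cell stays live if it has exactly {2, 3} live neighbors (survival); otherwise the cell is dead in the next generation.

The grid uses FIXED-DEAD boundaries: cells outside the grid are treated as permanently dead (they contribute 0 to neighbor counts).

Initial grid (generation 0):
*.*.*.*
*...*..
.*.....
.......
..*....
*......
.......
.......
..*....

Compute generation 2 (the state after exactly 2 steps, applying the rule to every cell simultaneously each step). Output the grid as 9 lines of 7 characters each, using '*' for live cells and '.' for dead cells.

Answer: ..*....
..*....
.......
.......
.......
.......
.......
.......
.......

Derivation:
Simulating step by step:
Generation 0 (given above): 10 live cells
Generation 1: 6 live cells
.*.*.*.
*..*.*.
.......
.......
.......
.......
.......
.......
.......
Generation 2: 2 live cells
(generation 2 grid is the final answer)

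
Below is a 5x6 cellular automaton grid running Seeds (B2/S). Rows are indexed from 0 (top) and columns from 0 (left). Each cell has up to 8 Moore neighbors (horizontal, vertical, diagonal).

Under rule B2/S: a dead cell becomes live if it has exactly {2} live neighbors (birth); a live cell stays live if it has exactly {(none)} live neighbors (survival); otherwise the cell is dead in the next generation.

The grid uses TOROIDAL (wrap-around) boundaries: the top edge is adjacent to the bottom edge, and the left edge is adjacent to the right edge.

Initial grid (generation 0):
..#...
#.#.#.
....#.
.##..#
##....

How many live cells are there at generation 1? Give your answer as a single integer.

Answer: 4

Derivation:
Simulating step by step:
Generation 0 (given above): 10 live cells
Generation 1: 4 live cells
......
......
......
...##.
...#.#
Population at generation 1: 4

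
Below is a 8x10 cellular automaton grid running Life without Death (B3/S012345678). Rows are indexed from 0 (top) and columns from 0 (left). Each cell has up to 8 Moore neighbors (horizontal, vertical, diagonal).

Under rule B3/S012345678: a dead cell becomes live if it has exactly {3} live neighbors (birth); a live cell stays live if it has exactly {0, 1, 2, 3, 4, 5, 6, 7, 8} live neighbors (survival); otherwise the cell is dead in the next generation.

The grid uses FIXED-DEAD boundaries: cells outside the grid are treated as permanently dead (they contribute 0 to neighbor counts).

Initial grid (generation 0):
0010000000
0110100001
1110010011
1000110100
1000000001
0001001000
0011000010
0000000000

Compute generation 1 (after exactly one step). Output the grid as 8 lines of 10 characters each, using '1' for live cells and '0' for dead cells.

Answer: 0111000000
1110100011
1110011011
1000111101
1000111001
0011001000
0011000010
0000000000

Derivation:
Simulating step by step:
Generation 0 (given above): 22 live cells
Generation 1: 33 live cells
(generation 1 grid is the final answer)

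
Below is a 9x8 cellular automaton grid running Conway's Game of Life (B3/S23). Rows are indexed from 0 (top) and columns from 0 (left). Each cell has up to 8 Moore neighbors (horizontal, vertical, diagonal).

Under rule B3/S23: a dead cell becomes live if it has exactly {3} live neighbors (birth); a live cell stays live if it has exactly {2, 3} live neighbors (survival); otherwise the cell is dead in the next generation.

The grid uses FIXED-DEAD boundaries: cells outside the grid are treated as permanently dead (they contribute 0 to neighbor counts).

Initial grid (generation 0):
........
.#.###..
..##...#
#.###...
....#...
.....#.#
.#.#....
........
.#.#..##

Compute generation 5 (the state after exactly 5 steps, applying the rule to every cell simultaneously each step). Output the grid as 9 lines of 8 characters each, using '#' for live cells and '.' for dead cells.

Answer: ...###..
..#..#..
..#.##..
....#...
........
........
........
........
........

Derivation:
Simulating step by step:
Generation 0 (given above): 20 live cells
Generation 1: 10 live cells
....#...
...##...
.....#..
.##.#...
....##..
....#...
........
........
........
Generation 2: 13 live cells
...##...
...###..
..#..#..
...##...
....##..
....##..
........
........
........
Generation 3: 9 live cells
...#.#..
..#..#..
..#..#..
...#....
........
....##..
........
........
........
Generation 4: 9 live cells
....#...
..##.##.
..###...
........
....#...
........
........
........
........
Generation 5: 9 live cells
(generation 5 grid is the final answer)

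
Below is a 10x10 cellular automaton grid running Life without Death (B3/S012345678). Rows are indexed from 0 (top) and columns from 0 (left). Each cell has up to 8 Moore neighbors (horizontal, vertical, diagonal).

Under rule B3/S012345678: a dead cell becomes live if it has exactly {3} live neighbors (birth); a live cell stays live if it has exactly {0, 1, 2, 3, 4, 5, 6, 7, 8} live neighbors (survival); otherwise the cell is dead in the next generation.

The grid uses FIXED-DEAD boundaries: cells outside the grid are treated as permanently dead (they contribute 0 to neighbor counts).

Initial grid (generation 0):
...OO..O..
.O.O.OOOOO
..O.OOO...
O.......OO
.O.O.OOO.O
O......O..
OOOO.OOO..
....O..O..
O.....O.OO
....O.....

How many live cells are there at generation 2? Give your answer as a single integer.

Simulating step by step:
Generation 0 (given above): 39 live cells
Generation 1: 55 live cells
..OOOO.O..
.O.O.OOOOO
.OOOOOO...
OOOO....OO
OO.O.OOO.O
O..O...O..
OOOOOOOOO.
O.OOO..O..
O....OOOOO
....O.....
Generation 2: 61 live cells
..OOOO.O..
.O.O.OOOOO
.OOOOOO...
OOOO....OO
OO.O.OOO.O
O..O...O..
OOOOOOOOO.
O.OOO..O.O
OO...OOOOO
....OOOOO.
Population at generation 2: 61

Answer: 61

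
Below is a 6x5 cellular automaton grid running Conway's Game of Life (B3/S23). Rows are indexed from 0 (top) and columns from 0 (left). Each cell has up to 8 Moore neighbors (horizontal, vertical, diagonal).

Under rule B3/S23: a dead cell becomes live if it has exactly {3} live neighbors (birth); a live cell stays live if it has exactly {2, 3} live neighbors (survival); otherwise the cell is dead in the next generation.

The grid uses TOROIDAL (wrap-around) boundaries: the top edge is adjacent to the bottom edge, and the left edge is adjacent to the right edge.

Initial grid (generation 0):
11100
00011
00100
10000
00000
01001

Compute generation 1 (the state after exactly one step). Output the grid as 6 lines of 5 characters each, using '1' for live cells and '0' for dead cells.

Answer: 01100
10011
00011
00000
10000
01100

Derivation:
Simulating step by step:
Generation 0 (given above): 9 live cells
Generation 1: 10 live cells
(generation 1 grid is the final answer)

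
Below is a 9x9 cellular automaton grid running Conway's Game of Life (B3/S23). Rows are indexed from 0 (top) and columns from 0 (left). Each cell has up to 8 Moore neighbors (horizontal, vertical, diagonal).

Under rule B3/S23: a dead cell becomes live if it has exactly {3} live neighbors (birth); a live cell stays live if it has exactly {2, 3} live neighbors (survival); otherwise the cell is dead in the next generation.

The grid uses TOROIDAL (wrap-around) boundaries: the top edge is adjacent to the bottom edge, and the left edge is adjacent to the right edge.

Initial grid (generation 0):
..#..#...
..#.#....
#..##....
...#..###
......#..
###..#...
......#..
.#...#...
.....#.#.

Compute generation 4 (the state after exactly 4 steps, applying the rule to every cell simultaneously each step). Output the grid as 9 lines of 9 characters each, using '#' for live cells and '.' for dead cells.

Simulating step by step:
Generation 0 (given above): 21 live cells
Generation 1: 35 live cells
...####..
.##.##...
..#.##.##
...######
###..##.#
.#...##..
#.#..##..
.....#...
....##...
Generation 2: 18 live cells
..#...#..
.##....#.
###.....#
.........
.###....#
....#...#
.#..#....
.........
...#.....
Generation 3: 16 live cells
.###.....
...#...##
#.#.....#
...#....#
#.##.....
.#..#....
.........
.........
.........
Generation 4: 19 live cells
(generation 4 grid is the final answer)

Answer: ..##.....
...#...##
#.##.....
...#....#
#####....
.###.....
.........
.........
..#......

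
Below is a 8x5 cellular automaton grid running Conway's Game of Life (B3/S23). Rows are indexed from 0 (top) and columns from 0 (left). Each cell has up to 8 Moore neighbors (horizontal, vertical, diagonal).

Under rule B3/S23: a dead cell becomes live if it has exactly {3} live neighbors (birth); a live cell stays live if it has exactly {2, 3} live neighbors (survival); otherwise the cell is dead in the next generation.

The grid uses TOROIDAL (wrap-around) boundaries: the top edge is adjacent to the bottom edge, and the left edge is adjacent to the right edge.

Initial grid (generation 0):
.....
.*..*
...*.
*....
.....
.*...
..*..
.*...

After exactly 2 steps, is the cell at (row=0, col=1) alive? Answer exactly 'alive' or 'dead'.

Simulating step by step:
Generation 0 (given above): 7 live cells
Generation 1: 5 live cells
*....
.....
*...*
.....
.....
.....
.**..
.....
Generation 2: 3 live cells
.....
*...*
.....
.....
.....
.....
.....
.*...

Cell (0,1) at generation 2: 0 -> dead

Answer: dead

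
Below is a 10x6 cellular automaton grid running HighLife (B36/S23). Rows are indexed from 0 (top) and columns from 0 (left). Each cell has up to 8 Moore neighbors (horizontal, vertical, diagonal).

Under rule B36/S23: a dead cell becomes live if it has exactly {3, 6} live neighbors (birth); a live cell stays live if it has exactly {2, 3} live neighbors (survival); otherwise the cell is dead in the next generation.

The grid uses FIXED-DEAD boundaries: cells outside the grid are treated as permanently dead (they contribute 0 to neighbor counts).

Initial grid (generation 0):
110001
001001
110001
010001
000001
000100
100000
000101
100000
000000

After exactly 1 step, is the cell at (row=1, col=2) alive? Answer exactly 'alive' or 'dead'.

Simulating step by step:
Generation 0 (given above): 16 live cells
Generation 1: 15 live cells
010000
001011
111011
110011
000010
000000
000010
000000
000000
000000

Cell (1,2) at generation 1: 1 -> alive

Answer: alive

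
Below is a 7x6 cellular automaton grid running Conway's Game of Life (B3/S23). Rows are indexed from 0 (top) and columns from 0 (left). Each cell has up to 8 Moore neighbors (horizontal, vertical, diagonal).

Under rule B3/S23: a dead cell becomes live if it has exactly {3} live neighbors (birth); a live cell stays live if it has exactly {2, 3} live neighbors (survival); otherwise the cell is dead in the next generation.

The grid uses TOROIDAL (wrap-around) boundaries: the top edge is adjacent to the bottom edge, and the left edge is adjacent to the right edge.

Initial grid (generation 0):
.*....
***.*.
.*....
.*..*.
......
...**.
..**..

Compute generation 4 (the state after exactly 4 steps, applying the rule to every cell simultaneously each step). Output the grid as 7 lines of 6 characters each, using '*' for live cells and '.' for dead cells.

Simulating step by step:
Generation 0 (given above): 12 live cells
Generation 1: 13 live cells
*.....
*.*...
...*.*
......
...**.
..***.
..***.
Generation 2: 13 live cells
..*..*
**...*
......
...*..
..*.*.
.....*
.**.**
Generation 3: 18 live cells
..**..
**...*
*.....
...*..
...**.
***..*
.*****
Generation 4: 15 live cells
(generation 4 grid is the final answer)

Answer: ......
***..*
**...*
...**.
**.***
......
.....*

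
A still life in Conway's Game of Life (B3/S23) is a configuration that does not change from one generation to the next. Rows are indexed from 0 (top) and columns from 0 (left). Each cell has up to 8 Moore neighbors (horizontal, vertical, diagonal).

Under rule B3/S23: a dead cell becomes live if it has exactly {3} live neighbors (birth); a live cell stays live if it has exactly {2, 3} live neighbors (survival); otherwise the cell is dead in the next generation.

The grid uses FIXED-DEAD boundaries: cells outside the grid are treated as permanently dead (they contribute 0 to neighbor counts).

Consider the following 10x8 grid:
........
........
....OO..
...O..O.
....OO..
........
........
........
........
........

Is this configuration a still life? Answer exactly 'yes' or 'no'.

Compute generation 1 and compare to generation 0 (given above):
Generation 1:
........
........
....OO..
...O..O.
....OO..
........
........
........
........
........
The grids are IDENTICAL -> still life.

Answer: yes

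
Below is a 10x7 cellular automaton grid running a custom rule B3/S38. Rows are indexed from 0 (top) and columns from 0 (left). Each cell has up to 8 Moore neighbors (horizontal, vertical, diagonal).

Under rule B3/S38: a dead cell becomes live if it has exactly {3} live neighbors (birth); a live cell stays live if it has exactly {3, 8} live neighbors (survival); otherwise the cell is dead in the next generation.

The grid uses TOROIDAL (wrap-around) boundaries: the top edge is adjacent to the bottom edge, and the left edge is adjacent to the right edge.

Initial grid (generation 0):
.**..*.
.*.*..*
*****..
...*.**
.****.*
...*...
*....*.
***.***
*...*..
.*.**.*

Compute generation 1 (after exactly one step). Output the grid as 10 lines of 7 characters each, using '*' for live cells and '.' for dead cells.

Answer: .*...**
.....*.
.*.....
......*
*......
**.*.**
*.**.*.
...**..
.......
.*.**..

Derivation:
Simulating step by step:
Generation 0 (given above): 34 live cells
Generation 1: 21 live cells
(generation 1 grid is the final answer)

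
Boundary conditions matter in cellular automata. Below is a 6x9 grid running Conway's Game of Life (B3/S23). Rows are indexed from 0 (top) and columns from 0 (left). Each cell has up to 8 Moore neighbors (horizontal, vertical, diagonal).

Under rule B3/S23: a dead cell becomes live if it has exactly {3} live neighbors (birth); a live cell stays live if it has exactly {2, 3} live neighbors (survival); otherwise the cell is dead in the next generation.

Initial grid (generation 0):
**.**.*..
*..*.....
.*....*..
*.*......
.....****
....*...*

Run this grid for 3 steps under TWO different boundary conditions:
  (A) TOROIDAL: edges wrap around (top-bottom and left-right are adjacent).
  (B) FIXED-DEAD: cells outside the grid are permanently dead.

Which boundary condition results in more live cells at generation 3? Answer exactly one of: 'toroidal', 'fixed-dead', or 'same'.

Answer: fixed-dead

Derivation:
Under TOROIDAL boundary, generation 3:
.........
..*.*....
..**.**..
.***.*...
.....**..
*........
Population = 13

Under FIXED-DEAD boundary, generation 3:
.*.......
*..*.**..
*.**.*...
*.*..**..
.*..*****
.........
Population = 19

Comparison: toroidal=13, fixed-dead=19 -> fixed-dead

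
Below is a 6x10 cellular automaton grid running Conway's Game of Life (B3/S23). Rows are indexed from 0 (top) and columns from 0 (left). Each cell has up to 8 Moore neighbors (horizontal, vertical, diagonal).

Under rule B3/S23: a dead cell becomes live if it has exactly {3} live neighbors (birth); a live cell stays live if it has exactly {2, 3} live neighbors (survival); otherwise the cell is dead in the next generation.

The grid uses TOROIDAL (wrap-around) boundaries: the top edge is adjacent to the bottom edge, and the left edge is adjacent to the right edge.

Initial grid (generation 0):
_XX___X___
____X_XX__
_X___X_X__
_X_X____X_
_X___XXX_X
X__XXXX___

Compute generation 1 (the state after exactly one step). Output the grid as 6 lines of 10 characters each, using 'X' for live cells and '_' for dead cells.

Answer: _XX_______
_XX____X__
__X_XX_XX_
_X__XX__X_
_X_X___XXX
X__XX_____

Derivation:
Simulating step by step:
Generation 0 (given above): 22 live cells
Generation 1: 22 live cells
(generation 1 grid is the final answer)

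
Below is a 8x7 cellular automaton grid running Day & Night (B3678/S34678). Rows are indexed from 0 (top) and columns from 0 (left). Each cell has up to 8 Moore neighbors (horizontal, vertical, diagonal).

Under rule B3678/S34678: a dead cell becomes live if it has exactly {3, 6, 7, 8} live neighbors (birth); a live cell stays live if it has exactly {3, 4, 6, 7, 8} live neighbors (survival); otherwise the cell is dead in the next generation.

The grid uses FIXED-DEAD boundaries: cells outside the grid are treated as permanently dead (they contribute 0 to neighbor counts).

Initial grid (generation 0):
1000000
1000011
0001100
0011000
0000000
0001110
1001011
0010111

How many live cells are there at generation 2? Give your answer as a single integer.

Simulating step by step:
Generation 0 (given above): 19 live cells
Generation 1: 20 live cells
0000000
0000100
0011110
0001100
0010000
0000111
0011111
0001111
Generation 2: 13 live cells
0000000
0000110
0000010
0000110
0000000
0010101
0000110
0011001
Population at generation 2: 13

Answer: 13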